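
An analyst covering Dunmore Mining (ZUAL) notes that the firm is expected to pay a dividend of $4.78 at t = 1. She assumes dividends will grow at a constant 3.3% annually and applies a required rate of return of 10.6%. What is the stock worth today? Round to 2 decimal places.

Gordon growth model: P₀ = D₁/(r − g), with D₁ = 4.78 given directly.
P₀ = 4.7800 / (0.106 − 0.033) = 4.7800 / 0.073 = 65.4795

$65.48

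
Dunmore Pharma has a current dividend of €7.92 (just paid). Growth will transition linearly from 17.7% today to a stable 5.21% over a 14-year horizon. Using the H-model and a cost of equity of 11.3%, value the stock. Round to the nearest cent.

H-model: P₀ = D₀[(1+g_L) + H(g_S−g_L)]/(r−g_L), with H = 14/2 = 7.
P₀ = 7.92 × [(1+0.0521) + 7×(0.177−0.0521)] / (0.113−0.0521)
   = 7.92 × 1.9264 / 0.0609 = 250.5269

€250.53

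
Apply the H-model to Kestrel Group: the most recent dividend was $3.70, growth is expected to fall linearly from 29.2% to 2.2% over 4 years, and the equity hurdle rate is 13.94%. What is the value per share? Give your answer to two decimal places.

H-model: P₀ = D₀[(1+g_L) + H(g_S−g_L)]/(r−g_L), with H = 4/2 = 2.
P₀ = 3.70 × [(1+0.022) + 2×(0.292−0.022)] / (0.1394−0.022)
   = 3.70 × 1.5620 / 0.1174 = 49.2283

$49.23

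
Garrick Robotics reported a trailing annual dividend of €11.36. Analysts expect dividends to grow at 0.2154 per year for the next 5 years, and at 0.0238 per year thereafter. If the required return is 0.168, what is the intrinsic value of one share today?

Two-stage DDM. Project D₁…D_5 at 0.2154, terminal growth 0.0238, discount at r = 0.168.
D_1 = 13.8069
D_2 = 16.7810
D_3 = 20.3956
D_4 = 24.7888
D_5 = 30.1283
Terminal value at t=5: TV = D_6/(r−g) = 30.8453/(0.168−0.0238) = 213.9067
P₀ = 13.8069/(1+0.168)^1 + 16.7810/(1+0.168)^2 + 20.3956/(1+0.168)^3 + 24.7888/(1+0.168)^4 + 30.1283/(1+0.168)^5 + 213.9067/(1+0.168)^5 = 162.5044

€162.50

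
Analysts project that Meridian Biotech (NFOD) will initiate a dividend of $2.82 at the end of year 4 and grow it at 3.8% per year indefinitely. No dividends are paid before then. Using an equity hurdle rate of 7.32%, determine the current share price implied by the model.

$64.81

Deferred-dividend DDM. At t=3 the remaining stream is a growing perpetuity with first payment D_4 = 2.82.
V_3 = D_4/(r−g) = 2.82/(0.0732−0.038) = 80.1136
P₀ = V_3/(1+r)^3 = 80.1136/(1+0.0732)^3 = 64.8133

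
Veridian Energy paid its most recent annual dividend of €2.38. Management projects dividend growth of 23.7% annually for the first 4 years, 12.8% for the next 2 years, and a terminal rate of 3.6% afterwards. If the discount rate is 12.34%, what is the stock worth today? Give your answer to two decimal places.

€61.04

Three-stage DDM. Project D₁…D_6; terminal Gordon value at t=6 with g = 0.036; discount at r = 0.1234.
D_1 = 2.9441
D_2 = 3.6418
D_3 = 4.5049
D_4 = 5.5726
D_5 = 6.2859
D_6 = 7.0905
TV_6 = 7.3457/(0.1234−0.036) = 84.0470
P₀ = Σ Dₜ/(1+r)ᵗ + TV_6/(1+r)^6 = 61.0367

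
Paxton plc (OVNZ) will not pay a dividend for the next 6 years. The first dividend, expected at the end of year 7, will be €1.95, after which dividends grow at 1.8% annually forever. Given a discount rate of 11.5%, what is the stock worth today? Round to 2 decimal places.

€10.46

Deferred-dividend DDM. At t=6 the remaining stream is a growing perpetuity with first payment D_7 = 1.95.
V_6 = D_7/(r−g) = 1.95/(0.115−0.018) = 20.1031
P₀ = V_6/(1+r)^6 = 20.1031/(1+0.115)^6 = 10.4620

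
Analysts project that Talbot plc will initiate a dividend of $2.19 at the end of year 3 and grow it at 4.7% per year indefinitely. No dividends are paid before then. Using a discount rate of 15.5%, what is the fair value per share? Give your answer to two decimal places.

Deferred-dividend DDM. At t=2 the remaining stream is a growing perpetuity with first payment D_3 = 2.19.
V_2 = D_3/(r−g) = 2.19/(0.155−0.047) = 20.2778
P₀ = V_2/(1+r)^2 = 20.2778/(1+0.155)^2 = 15.2004

$15.20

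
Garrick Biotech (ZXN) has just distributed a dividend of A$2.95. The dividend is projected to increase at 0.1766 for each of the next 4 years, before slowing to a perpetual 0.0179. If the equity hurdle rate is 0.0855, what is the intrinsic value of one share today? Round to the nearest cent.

Two-stage DDM. Project D₁…D_4 at 0.1766, terminal growth 0.0179, discount at r = 0.0855.
D_1 = 3.4710
D_2 = 4.0839
D_3 = 4.8052
D_4 = 5.6538
Terminal value at t=4: TV = D_5/(r−g) = 5.7550/(0.0855−0.0179) = 85.1326
P₀ = 3.4710/(1+0.0855)^1 + 4.0839/(1+0.0855)^2 + 4.8052/(1+0.0855)^3 + 5.6538/(1+0.0855)^4 + 85.1326/(1+0.0855)^4 = 75.8088

A$75.81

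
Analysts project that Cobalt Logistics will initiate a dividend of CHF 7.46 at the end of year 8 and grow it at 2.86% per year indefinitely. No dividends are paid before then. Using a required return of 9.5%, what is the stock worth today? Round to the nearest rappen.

Deferred-dividend DDM. At t=7 the remaining stream is a growing perpetuity with first payment D_8 = 7.46.
V_7 = D_8/(r−g) = 7.46/(0.095−0.0286) = 112.3494
P₀ = V_7/(1+r)^7 = 112.3494/(1+0.095)^7 = 59.5212

CHF 59.52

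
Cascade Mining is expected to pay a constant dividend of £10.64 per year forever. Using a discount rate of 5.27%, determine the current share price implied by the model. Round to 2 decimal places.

£201.90

Zero-growth DDM (perpetuity): P₀ = D/r = 10.64 / 0.0527 = 201.8975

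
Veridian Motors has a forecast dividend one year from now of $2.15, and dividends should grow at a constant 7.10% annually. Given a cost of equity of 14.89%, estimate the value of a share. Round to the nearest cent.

$27.60

Gordon growth model: P₀ = D₁/(r − g), with D₁ = 2.15 given directly.
P₀ = 2.1500 / (0.1489 − 0.071) = 2.1500 / 0.0779 = 27.5995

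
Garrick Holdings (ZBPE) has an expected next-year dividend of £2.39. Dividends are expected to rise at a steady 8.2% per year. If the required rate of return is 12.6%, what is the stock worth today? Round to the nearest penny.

£54.32

Gordon growth model: P₀ = D₁/(r − g), with D₁ = 2.39 given directly.
P₀ = 2.3900 / (0.126 − 0.082) = 2.3900 / 0.044 = 54.3182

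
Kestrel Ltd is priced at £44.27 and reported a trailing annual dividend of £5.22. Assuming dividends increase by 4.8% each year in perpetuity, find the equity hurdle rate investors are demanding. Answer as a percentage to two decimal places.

Rearranging the constant-growth DDM: r = D₁/P₀ + g.
D₁ = 5.22 × (1 + 0.048) = 5.4706.
r = 5.4706 / 44.27 + 0.048 = 0.12357 + 0.048 = 0.17157

17.16%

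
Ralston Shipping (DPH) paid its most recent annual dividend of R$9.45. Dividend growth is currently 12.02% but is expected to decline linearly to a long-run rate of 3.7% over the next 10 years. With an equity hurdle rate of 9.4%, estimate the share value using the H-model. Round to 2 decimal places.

R$240.89

H-model: P₀ = D₀[(1+g_L) + H(g_S−g_L)]/(r−g_L), with H = 10/2 = 5.
P₀ = 9.45 × [(1+0.037) + 5×(0.1202−0.037)] / (0.094−0.037)
   = 9.45 × 1.4530 / 0.057 = 240.8921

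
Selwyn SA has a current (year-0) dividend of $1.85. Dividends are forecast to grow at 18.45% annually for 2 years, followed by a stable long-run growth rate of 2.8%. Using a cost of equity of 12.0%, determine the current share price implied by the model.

$27.15

Two-stage DDM. Project D₁…D_2 at 0.1845, terminal growth 0.028, discount at r = 0.12.
D_1 = 2.1913
D_2 = 2.5956
Terminal value at t=2: TV = D_3/(r−g) = 2.6683/(0.12−0.028) = 29.0033
P₀ = 2.1913/(1+0.12)^1 + 2.5956/(1+0.12)^2 + 29.0033/(1+0.12)^2 = 27.1470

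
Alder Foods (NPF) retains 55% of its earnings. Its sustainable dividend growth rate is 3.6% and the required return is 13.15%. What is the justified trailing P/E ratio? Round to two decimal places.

4.88

Payout ratio b = 1 − 0.55 = 0.45.
Justified trailing P/E = b(1+g)/(r−g) = 0.45×(1+0.036)/(0.1315−0.036) = 4.8817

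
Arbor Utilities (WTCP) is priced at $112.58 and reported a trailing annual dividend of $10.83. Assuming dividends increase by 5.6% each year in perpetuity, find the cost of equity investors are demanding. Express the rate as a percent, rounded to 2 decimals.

15.76%

Rearranging the constant-growth DDM: r = D₁/P₀ + g.
D₁ = 10.83 × (1 + 0.056) = 11.4365.
r = 11.4365 / 112.58 + 0.056 = 0.10159 + 0.056 = 0.15759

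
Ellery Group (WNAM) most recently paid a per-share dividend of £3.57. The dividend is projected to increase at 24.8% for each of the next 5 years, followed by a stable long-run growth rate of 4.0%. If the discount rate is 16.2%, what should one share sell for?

Two-stage DDM. Project D₁…D_5 at 0.248, terminal growth 0.04, discount at r = 0.162.
D_1 = 4.4554
D_2 = 5.5603
D_3 = 6.9392
D_4 = 8.6602
D_5 = 10.8079
Terminal value at t=5: TV = D_6/(r−g) = 11.2402/(0.162−0.04) = 92.1329
P₀ = 4.4554/(1+0.162)^1 + 5.5603/(1+0.162)^2 + 6.9392/(1+0.162)^3 + 8.6602/(1+0.162)^4 + 10.8079/(1+0.162)^5 + 92.1329/(1+0.162)^5 = 65.7162

£65.72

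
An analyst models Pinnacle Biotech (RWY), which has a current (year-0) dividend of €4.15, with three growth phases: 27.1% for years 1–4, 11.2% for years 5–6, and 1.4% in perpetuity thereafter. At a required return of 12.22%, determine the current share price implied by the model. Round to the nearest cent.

Three-stage DDM. Project D₁…D_6; terminal Gordon value at t=6 with g = 0.014; discount at r = 0.1222.
D_1 = 5.2747
D_2 = 6.7041
D_3 = 8.5209
D_4 = 10.8300
D_5 = 12.0430
D_6 = 13.3918
TV_6 = 13.5793/(0.1222−0.014) = 125.5020
P₀ = Σ Dₜ/(1+r)ᵗ + TV_6/(1+r)^6 = 99.1931

€99.19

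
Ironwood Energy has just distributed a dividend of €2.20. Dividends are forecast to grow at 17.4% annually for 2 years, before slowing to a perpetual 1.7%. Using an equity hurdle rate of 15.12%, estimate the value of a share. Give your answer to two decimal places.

Two-stage DDM. Project D₁…D_2 at 0.174, terminal growth 0.017, discount at r = 0.1512.
D_1 = 2.5828
D_2 = 3.0322
Terminal value at t=2: TV = D_3/(r−g) = 3.0838/(0.1512−0.017) = 22.9788
P₀ = 2.5828/(1+0.1512)^1 + 3.0322/(1+0.1512)^2 + 22.9788/(1+0.1512)^2 = 21.8706

€21.87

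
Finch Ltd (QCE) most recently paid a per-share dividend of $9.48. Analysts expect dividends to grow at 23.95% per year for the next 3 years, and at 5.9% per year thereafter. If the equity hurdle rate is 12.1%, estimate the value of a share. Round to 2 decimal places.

Two-stage DDM. Project D₁…D_3 at 0.2395, terminal growth 0.059, discount at r = 0.121.
D_1 = 11.7505
D_2 = 14.5647
D_3 = 18.0529
Terminal value at t=3: TV = D_4/(r−g) = 19.1181/(0.121−0.059) = 308.3559
P₀ = 11.7505/(1+0.121)^1 + 14.5647/(1+0.121)^2 + 18.0529/(1+0.121)^3 + 308.3559/(1+0.121)^3 = 253.7824

$253.78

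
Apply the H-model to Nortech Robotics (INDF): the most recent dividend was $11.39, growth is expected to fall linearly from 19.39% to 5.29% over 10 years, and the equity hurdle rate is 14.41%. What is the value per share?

H-model: P₀ = D₀[(1+g_L) + H(g_S−g_L)]/(r−g_L), with H = 10/2 = 5.
P₀ = 11.39 × [(1+0.0529) + 5×(0.1939−0.0529)] / (0.1441−0.0529)
   = 11.39 × 1.7579 / 0.0912 = 219.5447

$219.54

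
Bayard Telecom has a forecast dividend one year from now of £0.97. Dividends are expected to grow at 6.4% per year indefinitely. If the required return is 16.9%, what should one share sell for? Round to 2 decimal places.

Gordon growth model: P₀ = D₁/(r − g), with D₁ = 0.97 given directly.
P₀ = 0.9700 / (0.169 − 0.064) = 0.9700 / 0.105 = 9.2381

£9.24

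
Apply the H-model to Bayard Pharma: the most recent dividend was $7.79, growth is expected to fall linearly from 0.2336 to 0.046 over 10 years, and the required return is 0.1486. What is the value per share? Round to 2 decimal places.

$150.64

H-model: P₀ = D₀[(1+g_L) + H(g_S−g_L)]/(r−g_L), with H = 10/2 = 5.
P₀ = 7.79 × [(1+0.046) + 5×(0.2336−0.046)] / (0.1486−0.046)
   = 7.79 × 1.9840 / 0.1026 = 150.6370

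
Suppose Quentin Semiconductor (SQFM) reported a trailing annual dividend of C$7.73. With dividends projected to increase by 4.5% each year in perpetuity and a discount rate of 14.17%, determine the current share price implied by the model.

C$83.54

Gordon growth model: P₀ = D₁/(r − g). D₁ = 7.73 × (1 + 0.045) = 8.0778.
P₀ = 8.0778 / (0.1417 − 0.045) = 8.0778 / 0.0967 = 83.5352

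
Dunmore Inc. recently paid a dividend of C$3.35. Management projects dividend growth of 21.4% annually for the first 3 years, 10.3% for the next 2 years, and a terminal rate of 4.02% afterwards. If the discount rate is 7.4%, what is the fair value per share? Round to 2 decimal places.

Three-stage DDM. Project D₁…D_5; terminal Gordon value at t=5 with g = 0.0402; discount at r = 0.074.
D_1 = 4.0669
D_2 = 4.9372
D_3 = 5.9938
D_4 = 6.6111
D_5 = 7.2921
TV_5 = 7.5852/(0.074−0.0402) = 224.4151
P₀ = Σ Dₜ/(1+r)ᵗ + TV_5/(1+r)^5 = 180.0245

C$180.02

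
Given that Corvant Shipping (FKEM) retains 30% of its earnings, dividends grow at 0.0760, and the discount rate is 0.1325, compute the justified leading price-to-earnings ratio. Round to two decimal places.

12.39

Payout ratio b = 1 − 0.30 = 0.70.
Justified leading P/E = b/(r−g) = 0.70/(0.1325−0.076) = 12.3894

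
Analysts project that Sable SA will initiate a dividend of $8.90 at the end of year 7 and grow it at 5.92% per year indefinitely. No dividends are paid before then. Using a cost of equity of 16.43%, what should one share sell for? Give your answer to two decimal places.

$33.99

Deferred-dividend DDM. At t=6 the remaining stream is a growing perpetuity with first payment D_7 = 8.90.
V_6 = D_7/(r−g) = 8.90/(0.1643−0.0592) = 84.6813
P₀ = V_6/(1+r)^6 = 84.6813/(1+0.1643)^6 = 33.9937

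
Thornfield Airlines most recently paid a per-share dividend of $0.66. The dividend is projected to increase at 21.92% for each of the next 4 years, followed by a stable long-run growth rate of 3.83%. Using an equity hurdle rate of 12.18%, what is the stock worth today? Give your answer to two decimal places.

$14.72

Two-stage DDM. Project D₁…D_4 at 0.2192, terminal growth 0.0383, discount at r = 0.1218.
D_1 = 0.8047
D_2 = 0.9811
D_3 = 1.1961
D_4 = 1.4583
Terminal value at t=4: TV = D_5/(r−g) = 1.5141/(0.1218−0.0383) = 18.1334
P₀ = 0.8047/(1+0.1218)^1 + 0.9811/(1+0.1218)^2 + 1.1961/(1+0.1218)^3 + 1.4583/(1+0.1218)^4 + 18.1334/(1+0.1218)^4 = 14.7153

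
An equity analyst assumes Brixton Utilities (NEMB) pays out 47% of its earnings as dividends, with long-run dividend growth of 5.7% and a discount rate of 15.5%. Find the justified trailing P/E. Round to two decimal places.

Justified trailing P/E = b(1+g)/(r−g) = 0.47×(1+0.057)/(0.155−0.057) = 5.0693

5.07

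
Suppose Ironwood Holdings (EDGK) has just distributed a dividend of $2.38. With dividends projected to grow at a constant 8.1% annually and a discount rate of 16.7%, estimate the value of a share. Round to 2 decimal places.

Gordon growth model: P₀ = D₁/(r − g). D₁ = 2.38 × (1 + 0.081) = 2.5728.
P₀ = 2.5728 / (0.167 − 0.081) = 2.5728 / 0.086 = 29.9160

$29.92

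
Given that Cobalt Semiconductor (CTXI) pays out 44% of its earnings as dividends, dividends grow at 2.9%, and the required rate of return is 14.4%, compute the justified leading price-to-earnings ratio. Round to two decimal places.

Justified leading P/E = b/(r−g) = 0.44/(0.144−0.029) = 3.8261

3.83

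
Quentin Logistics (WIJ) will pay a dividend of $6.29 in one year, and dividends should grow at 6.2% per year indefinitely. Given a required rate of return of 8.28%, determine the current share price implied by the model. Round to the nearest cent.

Gordon growth model: P₀ = D₁/(r − g), with D₁ = 6.29 given directly.
P₀ = 6.2900 / (0.0828 − 0.062) = 6.2900 / 0.0208 = 302.4038

$302.40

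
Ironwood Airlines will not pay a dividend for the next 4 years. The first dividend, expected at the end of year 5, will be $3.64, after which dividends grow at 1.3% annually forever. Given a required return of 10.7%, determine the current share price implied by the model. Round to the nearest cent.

Deferred-dividend DDM. At t=4 the remaining stream is a growing perpetuity with first payment D_5 = 3.64.
V_4 = D_5/(r−g) = 3.64/(0.107−0.013) = 38.7234
P₀ = V_4/(1+r)^4 = 38.7234/(1+0.107)^4 = 25.7859

$25.79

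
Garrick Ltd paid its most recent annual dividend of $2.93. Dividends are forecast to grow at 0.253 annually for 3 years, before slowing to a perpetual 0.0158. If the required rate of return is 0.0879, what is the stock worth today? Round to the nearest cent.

Two-stage DDM. Project D₁…D_3 at 0.253, terminal growth 0.0158, discount at r = 0.0879.
D_1 = 3.6713
D_2 = 4.6001
D_3 = 5.7640
Terminal value at t=3: TV = D_4/(r−g) = 5.8550/(0.0879−0.0158) = 81.2071
P₀ = 3.6713/(1+0.0879)^1 + 4.6001/(1+0.0879)^2 + 5.7640/(1+0.0879)^3 + 81.2071/(1+0.0879)^3 = 74.8087

$74.81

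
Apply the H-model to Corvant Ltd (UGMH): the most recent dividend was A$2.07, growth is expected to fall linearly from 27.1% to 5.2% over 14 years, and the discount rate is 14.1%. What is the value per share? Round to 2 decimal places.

A$60.12

H-model: P₀ = D₀[(1+g_L) + H(g_S−g_L)]/(r−g_L), with H = 14/2 = 7.
P₀ = 2.07 × [(1+0.052) + 7×(0.271−0.052)] / (0.141−0.052)
   = 2.07 × 2.5850 / 0.089 = 60.1230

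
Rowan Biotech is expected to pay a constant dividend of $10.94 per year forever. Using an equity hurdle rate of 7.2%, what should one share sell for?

$151.94

Zero-growth DDM (perpetuity): P₀ = D/r = 10.94 / 0.072 = 151.9444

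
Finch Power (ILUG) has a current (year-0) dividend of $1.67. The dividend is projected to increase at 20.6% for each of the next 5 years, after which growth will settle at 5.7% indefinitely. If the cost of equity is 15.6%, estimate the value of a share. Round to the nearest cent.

$31.53

Two-stage DDM. Project D₁…D_5 at 0.206, terminal growth 0.057, discount at r = 0.156.
D_1 = 2.0140
D_2 = 2.4289
D_3 = 2.9293
D_4 = 3.5327
D_5 = 4.2604
Terminal value at t=5: TV = D_6/(r−g) = 4.5033/(0.156−0.057) = 45.4876
P₀ = 2.0140/(1+0.156)^1 + 2.4289/(1+0.156)^2 + 2.9293/(1+0.156)^3 + 3.5327/(1+0.156)^4 + 4.2604/(1+0.156)^5 + 45.4876/(1+0.156)^5 = 31.5325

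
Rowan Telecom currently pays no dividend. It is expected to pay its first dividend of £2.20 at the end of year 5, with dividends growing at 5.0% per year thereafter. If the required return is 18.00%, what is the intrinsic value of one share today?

Deferred-dividend DDM. At t=4 the remaining stream is a growing perpetuity with first payment D_5 = 2.20.
V_4 = D_5/(r−g) = 2.20/(0.18−0.05) = 16.9231
P₀ = V_4/(1+r)^4 = 16.9231/(1+0.18)^4 = 8.7287

£8.73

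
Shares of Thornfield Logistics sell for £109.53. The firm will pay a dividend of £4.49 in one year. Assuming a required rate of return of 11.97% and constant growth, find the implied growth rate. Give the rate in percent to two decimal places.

7.87%

From P₀ = D₁/(r − g), the implied growth is g = r − D₁/P₀.
g = 0.1197 − 4.49/109.53 = 0.1197 − 0.04099 = 0.07871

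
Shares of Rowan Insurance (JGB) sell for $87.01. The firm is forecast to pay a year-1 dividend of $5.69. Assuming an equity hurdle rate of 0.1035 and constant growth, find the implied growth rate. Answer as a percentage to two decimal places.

From P₀ = D₁/(r − g), the implied growth is g = r − D₁/P₀.
g = 0.1035 − 5.69/87.01 = 0.1035 − 0.06539 = 0.03811

3.81%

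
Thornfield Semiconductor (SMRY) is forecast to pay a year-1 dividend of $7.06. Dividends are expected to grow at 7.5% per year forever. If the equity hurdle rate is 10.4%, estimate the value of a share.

Gordon growth model: P₀ = D₁/(r − g), with D₁ = 7.06 given directly.
P₀ = 7.0600 / (0.104 − 0.075) = 7.0600 / 0.029 = 243.4483

$243.45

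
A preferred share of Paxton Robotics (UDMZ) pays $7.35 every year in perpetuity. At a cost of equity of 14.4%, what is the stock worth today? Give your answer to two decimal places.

$51.04

Zero-growth DDM (perpetuity): P₀ = D/r = 7.35 / 0.144 = 51.0417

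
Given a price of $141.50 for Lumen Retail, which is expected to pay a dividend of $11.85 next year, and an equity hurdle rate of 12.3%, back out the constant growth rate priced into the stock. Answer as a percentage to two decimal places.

From P₀ = D₁/(r − g), the implied growth is g = r − D₁/P₀.
g = 0.123 − 11.85/141.50 = 0.123 − 0.08375 = 0.03925

3.93%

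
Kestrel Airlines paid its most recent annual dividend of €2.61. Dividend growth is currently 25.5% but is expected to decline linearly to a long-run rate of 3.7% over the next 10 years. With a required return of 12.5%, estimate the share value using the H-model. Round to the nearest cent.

H-model: P₀ = D₀[(1+g_L) + H(g_S−g_L)]/(r−g_L), with H = 10/2 = 5.
P₀ = 2.61 × [(1+0.037) + 5×(0.255−0.037)] / (0.125−0.037)
   = 2.61 × 2.1270 / 0.088 = 63.0849

€63.08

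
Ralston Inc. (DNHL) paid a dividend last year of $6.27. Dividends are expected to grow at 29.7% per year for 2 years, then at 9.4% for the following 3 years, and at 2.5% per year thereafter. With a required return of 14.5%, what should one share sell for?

Three-stage DDM. Project D₁…D_5; terminal Gordon value at t=5 with g = 0.025; discount at r = 0.145.
D_1 = 8.1322
D_2 = 10.5475
D_3 = 11.5389
D_4 = 12.6236
D_5 = 13.8102
TV_5 = 14.1554/(0.145−0.025) = 117.9620
P₀ = Σ Dₜ/(1+r)ᵗ + TV_5/(1+r)^5 = 97.1359

$97.14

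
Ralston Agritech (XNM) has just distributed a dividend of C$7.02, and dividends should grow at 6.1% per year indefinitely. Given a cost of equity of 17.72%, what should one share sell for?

Gordon growth model: P₀ = D₁/(r − g). D₁ = 7.02 × (1 + 0.061) = 7.4482.
P₀ = 7.4482 / (0.1772 − 0.061) = 7.4482 / 0.1162 = 64.0983

C$64.10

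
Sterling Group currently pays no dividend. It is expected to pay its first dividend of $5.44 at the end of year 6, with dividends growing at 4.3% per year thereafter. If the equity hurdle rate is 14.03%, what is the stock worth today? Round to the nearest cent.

$29.00

Deferred-dividend DDM. At t=5 the remaining stream is a growing perpetuity with first payment D_6 = 5.44.
V_5 = D_6/(r−g) = 5.44/(0.1403−0.043) = 55.9096
P₀ = V_5/(1+r)^5 = 55.9096/(1+0.1403)^5 = 28.9995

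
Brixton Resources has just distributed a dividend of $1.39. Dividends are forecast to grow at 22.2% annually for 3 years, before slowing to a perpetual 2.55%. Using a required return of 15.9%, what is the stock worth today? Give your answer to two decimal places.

Two-stage DDM. Project D₁…D_3 at 0.222, terminal growth 0.0255, discount at r = 0.159.
D_1 = 1.6986
D_2 = 2.0757
D_3 = 2.5365
Terminal value at t=3: TV = D_4/(r−g) = 2.6011/(0.159−0.0255) = 19.4842
P₀ = 1.6986/(1+0.159)^1 + 2.0757/(1+0.159)^2 + 2.5365/(1+0.159)^3 + 19.4842/(1+0.159)^3 = 17.1550

$17.16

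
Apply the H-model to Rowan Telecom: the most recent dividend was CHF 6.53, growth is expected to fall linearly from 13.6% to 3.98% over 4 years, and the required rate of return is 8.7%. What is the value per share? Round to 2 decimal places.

H-model: P₀ = D₀[(1+g_L) + H(g_S−g_L)]/(r−g_L), with H = 4/2 = 2.
P₀ = 6.53 × [(1+0.0398) + 2×(0.136−0.0398)] / (0.087−0.0398)
   = 6.53 × 1.2322 / 0.0472 = 170.4717

CHF 170.47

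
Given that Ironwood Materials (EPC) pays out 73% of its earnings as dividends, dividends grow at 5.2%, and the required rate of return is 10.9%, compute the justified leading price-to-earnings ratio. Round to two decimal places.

12.81

Justified leading P/E = b/(r−g) = 0.73/(0.109−0.052) = 12.8070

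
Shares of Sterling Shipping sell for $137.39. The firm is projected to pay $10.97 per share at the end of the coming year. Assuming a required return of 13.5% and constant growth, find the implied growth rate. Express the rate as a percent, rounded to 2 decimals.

From P₀ = D₁/(r − g), the implied growth is g = r − D₁/P₀.
g = 0.135 − 10.97/137.39 = 0.135 − 0.07985 = 0.05515

5.52%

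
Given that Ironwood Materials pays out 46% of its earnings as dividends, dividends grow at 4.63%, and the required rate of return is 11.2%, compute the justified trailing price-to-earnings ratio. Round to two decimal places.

Justified trailing P/E = b(1+g)/(r−g) = 0.46×(1+0.0463)/(0.112−0.0463) = 7.3257

7.33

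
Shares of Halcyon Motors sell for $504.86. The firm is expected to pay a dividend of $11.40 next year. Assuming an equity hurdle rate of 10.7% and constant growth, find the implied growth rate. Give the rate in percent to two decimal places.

8.44%

From P₀ = D₁/(r − g), the implied growth is g = r − D₁/P₀.
g = 0.107 − 11.40/504.86 = 0.107 − 0.02258 = 0.08442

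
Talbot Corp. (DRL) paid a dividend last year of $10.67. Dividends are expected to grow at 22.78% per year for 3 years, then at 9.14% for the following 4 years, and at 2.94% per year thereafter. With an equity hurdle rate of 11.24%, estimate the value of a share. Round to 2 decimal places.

$258.73

Three-stage DDM. Project D₁…D_7; terminal Gordon value at t=7 with g = 0.0294; discount at r = 0.1124.
D_1 = 13.1006
D_2 = 16.0849
D_3 = 19.7491
D_4 = 21.5542
D_5 = 23.5242
D_6 = 25.6743
D_7 = 28.0210
TV_7 = 28.8448/(0.1124−0.0294) = 347.5275
P₀ = Σ Dₜ/(1+r)ᵗ + TV_7/(1+r)^7 = 258.7311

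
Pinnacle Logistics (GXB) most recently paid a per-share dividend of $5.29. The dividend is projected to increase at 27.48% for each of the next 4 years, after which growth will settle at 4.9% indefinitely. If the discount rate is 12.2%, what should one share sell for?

Two-stage DDM. Project D₁…D_4 at 0.2748, terminal growth 0.049, discount at r = 0.122.
D_1 = 6.7437
D_2 = 8.5969
D_3 = 10.9593
D_4 = 13.9709
Terminal value at t=4: TV = D_5/(r−g) = 14.6555/(0.122−0.049) = 200.7597
P₀ = 6.7437/(1+0.122)^1 + 8.5969/(1+0.122)^2 + 10.9593/(1+0.122)^3 + 13.9709/(1+0.122)^4 + 200.7597/(1+0.122)^4 = 156.0931

$156.09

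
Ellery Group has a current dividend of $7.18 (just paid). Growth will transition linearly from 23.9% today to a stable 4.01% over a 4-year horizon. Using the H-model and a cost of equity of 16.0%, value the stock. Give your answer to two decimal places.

H-model: P₀ = D₀[(1+g_L) + H(g_S−g_L)]/(r−g_L), with H = 4/2 = 2.
P₀ = 7.18 × [(1+0.0401) + 2×(0.239−0.0401)] / (0.16−0.0401)
   = 7.18 × 1.4379 / 0.1199 = 86.1061

$86.11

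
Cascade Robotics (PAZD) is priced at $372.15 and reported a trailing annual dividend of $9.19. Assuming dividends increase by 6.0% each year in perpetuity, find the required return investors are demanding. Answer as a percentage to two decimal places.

8.62%

Rearranging the constant-growth DDM: r = D₁/P₀ + g.
D₁ = 9.19 × (1 + 0.06) = 9.7414.
r = 9.7414 / 372.15 + 0.06 = 0.02618 + 0.06 = 0.08618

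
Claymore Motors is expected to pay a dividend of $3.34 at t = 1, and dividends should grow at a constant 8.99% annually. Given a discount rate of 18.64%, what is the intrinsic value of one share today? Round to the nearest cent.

Gordon growth model: P₀ = D₁/(r − g), with D₁ = 3.34 given directly.
P₀ = 3.3400 / (0.1864 − 0.0899) = 3.3400 / 0.0965 = 34.6114

$34.61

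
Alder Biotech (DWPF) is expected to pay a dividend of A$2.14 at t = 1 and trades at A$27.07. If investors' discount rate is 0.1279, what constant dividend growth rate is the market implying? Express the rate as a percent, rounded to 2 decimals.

From P₀ = D₁/(r − g), the implied growth is g = r − D₁/P₀.
g = 0.1279 − 2.14/27.07 = 0.1279 − 0.07905 = 0.04885

4.88%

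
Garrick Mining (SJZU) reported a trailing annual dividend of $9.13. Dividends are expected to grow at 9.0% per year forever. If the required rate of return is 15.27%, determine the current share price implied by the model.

$158.72

Gordon growth model: P₀ = D₁/(r − g). D₁ = 9.13 × (1 + 0.09) = 9.9517.
P₀ = 9.9517 / (0.1527 − 0.09) = 9.9517 / 0.0627 = 158.7193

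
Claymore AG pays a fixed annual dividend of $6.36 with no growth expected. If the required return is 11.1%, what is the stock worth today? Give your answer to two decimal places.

Zero-growth DDM (perpetuity): P₀ = D/r = 6.36 / 0.111 = 57.2973

$57.30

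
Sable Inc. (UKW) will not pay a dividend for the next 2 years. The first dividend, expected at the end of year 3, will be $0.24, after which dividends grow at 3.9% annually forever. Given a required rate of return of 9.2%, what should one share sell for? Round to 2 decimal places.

Deferred-dividend DDM. At t=2 the remaining stream is a growing perpetuity with first payment D_3 = 0.24.
V_2 = D_3/(r−g) = 0.24/(0.092−0.039) = 4.5283
P₀ = V_2/(1+r)^2 = 4.5283/(1+0.092)^2 = 3.7974

$3.80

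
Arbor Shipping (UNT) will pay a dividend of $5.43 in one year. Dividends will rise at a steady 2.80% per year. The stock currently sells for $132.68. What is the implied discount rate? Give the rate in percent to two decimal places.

Rearranging the constant-growth DDM: r = D₁/P₀ + g.
r = 5.4300 / 132.68 + 0.028 = 0.04093 + 0.028 = 0.06893

6.89%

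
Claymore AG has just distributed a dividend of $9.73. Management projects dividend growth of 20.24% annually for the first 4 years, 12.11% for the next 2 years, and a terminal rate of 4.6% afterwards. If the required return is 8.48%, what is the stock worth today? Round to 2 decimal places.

$504.40

Three-stage DDM. Project D₁…D_6; terminal Gordon value at t=6 with g = 0.046; discount at r = 0.0848.
D_1 = 11.6994
D_2 = 14.0673
D_3 = 16.9145
D_4 = 20.3380
D_5 = 22.8010
D_6 = 25.5622
TV_6 = 26.7380/(0.0848−0.046) = 689.1240
P₀ = Σ Dₜ/(1+r)ᵗ + TV_6/(1+r)^6 = 504.4006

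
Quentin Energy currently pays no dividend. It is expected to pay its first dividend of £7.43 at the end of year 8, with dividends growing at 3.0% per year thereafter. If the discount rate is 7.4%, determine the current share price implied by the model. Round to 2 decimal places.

£102.45

Deferred-dividend DDM. At t=7 the remaining stream is a growing perpetuity with first payment D_8 = 7.43.
V_7 = D_8/(r−g) = 7.43/(0.074−0.03) = 168.8636
P₀ = V_7/(1+r)^7 = 168.8636/(1+0.074)^7 = 102.4486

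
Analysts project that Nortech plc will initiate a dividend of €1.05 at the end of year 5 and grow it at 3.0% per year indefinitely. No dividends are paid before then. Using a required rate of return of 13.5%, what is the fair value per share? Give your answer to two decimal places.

Deferred-dividend DDM. At t=4 the remaining stream is a growing perpetuity with first payment D_5 = 1.05.
V_4 = D_5/(r−g) = 1.05/(0.135−0.03) = 10.0000
P₀ = V_4/(1+r)^4 = 10.0000/(1+0.135)^4 = 6.0258

€6.03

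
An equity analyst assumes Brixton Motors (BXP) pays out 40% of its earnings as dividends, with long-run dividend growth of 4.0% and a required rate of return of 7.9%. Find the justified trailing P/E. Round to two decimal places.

10.67

Justified trailing P/E = b(1+g)/(r−g) = 0.40×(1+0.04)/(0.079−0.04) = 10.6667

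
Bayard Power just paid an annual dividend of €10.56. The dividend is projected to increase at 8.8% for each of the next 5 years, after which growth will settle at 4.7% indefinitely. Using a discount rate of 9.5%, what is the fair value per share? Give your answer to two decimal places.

Two-stage DDM. Project D₁…D_5 at 0.088, terminal growth 0.047, discount at r = 0.095.
D_1 = 11.4893
D_2 = 12.5003
D_3 = 13.6004
D_4 = 14.7972
D_5 = 16.0994
Terminal value at t=5: TV = D_6/(r−g) = 16.8560/(0.095−0.047) = 351.1671
P₀ = 11.4893/(1+0.095)^1 + 12.5003/(1+0.095)^2 + 13.6004/(1+0.095)^3 + 14.7972/(1+0.095)^4 + 16.0994/(1+0.095)^5 + 351.1671/(1+0.095)^5 = 274.8671

€274.87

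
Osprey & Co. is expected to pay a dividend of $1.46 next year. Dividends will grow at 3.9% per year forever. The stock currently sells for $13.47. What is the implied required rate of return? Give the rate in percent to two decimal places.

Rearranging the constant-growth DDM: r = D₁/P₀ + g.
r = 1.4600 / 13.47 + 0.039 = 0.10839 + 0.039 = 0.14739

14.74%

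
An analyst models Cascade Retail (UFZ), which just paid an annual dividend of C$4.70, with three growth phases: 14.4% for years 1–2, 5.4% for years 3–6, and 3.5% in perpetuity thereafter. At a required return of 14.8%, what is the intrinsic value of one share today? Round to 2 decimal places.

C$54.87

Three-stage DDM. Project D₁…D_6; terminal Gordon value at t=6 with g = 0.035; discount at r = 0.148.
D_1 = 5.3768
D_2 = 6.1511
D_3 = 6.4832
D_4 = 6.8333
D_5 = 7.2023
D_6 = 7.5912
TV_6 = 7.8569/(0.148−0.035) = 69.5303
P₀ = Σ Dₜ/(1+r)ᵗ + TV_6/(1+r)^6 = 54.8743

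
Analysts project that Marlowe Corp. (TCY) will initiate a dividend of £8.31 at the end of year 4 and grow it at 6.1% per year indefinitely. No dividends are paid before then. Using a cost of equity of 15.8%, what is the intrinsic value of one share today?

Deferred-dividend DDM. At t=3 the remaining stream is a growing perpetuity with first payment D_4 = 8.31.
V_3 = D_4/(r−g) = 8.31/(0.158−0.061) = 85.6701
P₀ = V_3/(1+r)^3 = 85.6701/(1+0.158)^3 = 55.1701

£55.17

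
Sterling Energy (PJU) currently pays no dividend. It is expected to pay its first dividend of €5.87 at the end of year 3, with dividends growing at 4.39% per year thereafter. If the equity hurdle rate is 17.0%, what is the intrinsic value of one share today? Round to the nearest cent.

Deferred-dividend DDM. At t=2 the remaining stream is a growing perpetuity with first payment D_3 = 5.87.
V_2 = D_3/(r−g) = 5.87/(0.17−0.0439) = 46.5504
P₀ = V_2/(1+r)^2 = 46.5504/(1+0.17)^2 = 34.0057

€34.01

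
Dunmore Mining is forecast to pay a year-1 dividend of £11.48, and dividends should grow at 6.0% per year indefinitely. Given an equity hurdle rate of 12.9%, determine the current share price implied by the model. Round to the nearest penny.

£166.38

Gordon growth model: P₀ = D₁/(r − g), with D₁ = 11.48 given directly.
P₀ = 11.4800 / (0.129 − 0.06) = 11.4800 / 0.069 = 166.3768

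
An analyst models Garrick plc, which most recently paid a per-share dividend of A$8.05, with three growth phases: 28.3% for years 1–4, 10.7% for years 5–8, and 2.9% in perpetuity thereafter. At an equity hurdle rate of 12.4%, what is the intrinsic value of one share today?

A$237.21

Three-stage DDM. Project D₁…D_8; terminal Gordon value at t=8 with g = 0.029; discount at r = 0.124.
D_1 = 10.3282
D_2 = 13.2510
D_3 = 17.0011
D_4 = 21.8124
D_5 = 24.1463
D_6 = 26.7299
D_7 = 29.5900
D_8 = 32.7562
TV_8 = 33.7061/(0.124−0.029) = 354.8009
P₀ = Σ Dₜ/(1+r)ᵗ + TV_8/(1+r)^8 = 237.2120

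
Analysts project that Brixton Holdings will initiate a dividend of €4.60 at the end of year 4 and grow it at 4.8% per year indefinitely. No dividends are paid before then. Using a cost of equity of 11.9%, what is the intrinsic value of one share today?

€46.24

Deferred-dividend DDM. At t=3 the remaining stream is a growing perpetuity with first payment D_4 = 4.60.
V_3 = D_4/(r−g) = 4.60/(0.119−0.048) = 64.7887
P₀ = V_3/(1+r)^3 = 64.7887/(1+0.119)^3 = 46.2391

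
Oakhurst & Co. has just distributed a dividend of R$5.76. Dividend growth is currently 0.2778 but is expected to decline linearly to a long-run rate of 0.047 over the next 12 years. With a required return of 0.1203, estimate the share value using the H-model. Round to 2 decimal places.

R$191.09

H-model: P₀ = D₀[(1+g_L) + H(g_S−g_L)]/(r−g_L), with H = 12/2 = 6.
P₀ = 5.76 × [(1+0.047) + 6×(0.2778−0.047)] / (0.1203−0.047)
   = 5.76 × 2.4318 / 0.0733 = 191.0937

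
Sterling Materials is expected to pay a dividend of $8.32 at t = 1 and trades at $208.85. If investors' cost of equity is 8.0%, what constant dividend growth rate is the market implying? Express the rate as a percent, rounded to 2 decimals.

From P₀ = D₁/(r − g), the implied growth is g = r − D₁/P₀.
g = 0.08 − 8.32/208.85 = 0.08 − 0.03984 = 0.04016

4.02%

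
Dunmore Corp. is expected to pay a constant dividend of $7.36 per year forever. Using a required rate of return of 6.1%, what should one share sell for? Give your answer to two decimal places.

Zero-growth DDM (perpetuity): P₀ = D/r = 7.36 / 0.061 = 120.6557

$120.66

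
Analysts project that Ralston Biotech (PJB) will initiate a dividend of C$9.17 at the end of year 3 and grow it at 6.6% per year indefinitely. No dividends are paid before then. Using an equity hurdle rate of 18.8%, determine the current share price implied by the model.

Deferred-dividend DDM. At t=2 the remaining stream is a growing perpetuity with first payment D_3 = 9.17.
V_2 = D_3/(r−g) = 9.17/(0.188−0.066) = 75.1639
P₀ = V_2/(1+r)^2 = 75.1639/(1+0.188)^2 = 53.2570

C$53.26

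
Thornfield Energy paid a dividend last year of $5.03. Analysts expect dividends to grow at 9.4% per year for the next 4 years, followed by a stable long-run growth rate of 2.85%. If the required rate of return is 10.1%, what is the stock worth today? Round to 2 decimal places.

Two-stage DDM. Project D₁…D_4 at 0.094, terminal growth 0.0285, discount at r = 0.101.
D_1 = 5.5028
D_2 = 6.0201
D_3 = 6.5860
D_4 = 7.2051
Terminal value at t=4: TV = D_5/(r−g) = 7.4104/(0.101−0.0285) = 102.2124
P₀ = 5.5028/(1+0.101)^1 + 6.0201/(1+0.101)^2 + 6.5860/(1+0.101)^3 + 7.2051/(1+0.101)^4 + 102.2124/(1+0.101)^4 = 89.3614

$89.36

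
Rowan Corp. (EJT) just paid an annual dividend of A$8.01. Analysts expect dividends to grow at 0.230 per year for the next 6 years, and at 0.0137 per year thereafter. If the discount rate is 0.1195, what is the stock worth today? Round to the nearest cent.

A$202.68

Two-stage DDM. Project D₁…D_6 at 0.23, terminal growth 0.0137, discount at r = 0.1195.
D_1 = 9.8523
D_2 = 12.1183
D_3 = 14.9055
D_4 = 18.3338
D_5 = 22.5506
D_6 = 27.7372
Terminal value at t=6: TV = D_7/(r−g) = 28.1172/(0.1195−0.0137) = 265.7584
P₀ = 9.8523/(1+0.1195)^1 + 12.1183/(1+0.1195)^2 + 14.9055/(1+0.1195)^3 + 18.3338/(1+0.1195)^4 + 22.5506/(1+0.1195)^5 + 27.7372/(1+0.1195)^6 + 265.7584/(1+0.1195)^6 = 202.6832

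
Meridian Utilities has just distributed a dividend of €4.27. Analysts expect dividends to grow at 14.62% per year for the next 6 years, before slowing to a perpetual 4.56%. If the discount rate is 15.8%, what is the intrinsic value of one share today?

Two-stage DDM. Project D₁…D_6 at 0.1462, terminal growth 0.0456, discount at r = 0.158.
D_1 = 4.8943
D_2 = 5.6098
D_3 = 6.4300
D_4 = 7.3700
D_5 = 8.4475
D_6 = 9.6826
Terminal value at t=6: TV = D_7/(r−g) = 10.1241/(0.158−0.0456) = 90.0719
P₀ = 4.8943/(1+0.158)^1 + 5.6098/(1+0.158)^2 + 6.4300/(1+0.158)^3 + 7.3700/(1+0.158)^4 + 8.4475/(1+0.158)^5 + 9.6826/(1+0.158)^6 + 90.0719/(1+0.158)^6 = 62.0757

€62.08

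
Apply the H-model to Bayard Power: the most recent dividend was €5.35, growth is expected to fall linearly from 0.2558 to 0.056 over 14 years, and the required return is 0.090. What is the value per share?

H-model: P₀ = D₀[(1+g_L) + H(g_S−g_L)]/(r−g_L), with H = 14/2 = 7.
P₀ = 5.35 × [(1+0.056) + 7×(0.2558−0.056)] / (0.09−0.056)
   = 5.35 × 2.4546 / 0.034 = 386.2385

€386.24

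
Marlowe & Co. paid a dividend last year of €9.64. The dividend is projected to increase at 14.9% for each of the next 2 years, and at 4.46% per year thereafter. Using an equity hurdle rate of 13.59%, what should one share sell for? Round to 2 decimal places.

Two-stage DDM. Project D₁…D_2 at 0.149, terminal growth 0.0446, discount at r = 0.1359.
D_1 = 11.0764
D_2 = 12.7267
Terminal value at t=2: TV = D_3/(r−g) = 13.2944/(0.1359−0.0446) = 145.6117
P₀ = 11.0764/(1+0.1359)^1 + 12.7267/(1+0.1359)^2 + 145.6117/(1+0.1359)^2 = 132.4686

€132.47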